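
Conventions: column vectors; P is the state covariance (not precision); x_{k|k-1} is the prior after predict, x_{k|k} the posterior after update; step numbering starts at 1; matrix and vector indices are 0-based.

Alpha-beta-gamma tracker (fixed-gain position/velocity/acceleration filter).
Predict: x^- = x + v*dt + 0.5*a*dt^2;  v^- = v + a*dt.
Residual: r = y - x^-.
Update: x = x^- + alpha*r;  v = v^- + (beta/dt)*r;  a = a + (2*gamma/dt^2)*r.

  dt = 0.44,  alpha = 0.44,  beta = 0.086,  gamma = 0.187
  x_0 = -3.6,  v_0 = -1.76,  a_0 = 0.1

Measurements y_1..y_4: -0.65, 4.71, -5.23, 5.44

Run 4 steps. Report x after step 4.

x_post = 5.3277

step 1: x_pred=-4.3647  r=3.7147  x^+=-2.7302  v^+=-0.9899  a^+=7.2762
step 2: x_pred=-2.4615  r=7.1715  x^+=0.6940  v^+=3.6133  a^+=21.1302
step 3: x_pred=4.3292  r=-9.5592  x^+=0.1232  v^+=11.0422  a^+=2.6635
step 4: x_pred=5.2395  r=0.2005  x^+=5.3277  v^+=12.2533  a^+=3.0508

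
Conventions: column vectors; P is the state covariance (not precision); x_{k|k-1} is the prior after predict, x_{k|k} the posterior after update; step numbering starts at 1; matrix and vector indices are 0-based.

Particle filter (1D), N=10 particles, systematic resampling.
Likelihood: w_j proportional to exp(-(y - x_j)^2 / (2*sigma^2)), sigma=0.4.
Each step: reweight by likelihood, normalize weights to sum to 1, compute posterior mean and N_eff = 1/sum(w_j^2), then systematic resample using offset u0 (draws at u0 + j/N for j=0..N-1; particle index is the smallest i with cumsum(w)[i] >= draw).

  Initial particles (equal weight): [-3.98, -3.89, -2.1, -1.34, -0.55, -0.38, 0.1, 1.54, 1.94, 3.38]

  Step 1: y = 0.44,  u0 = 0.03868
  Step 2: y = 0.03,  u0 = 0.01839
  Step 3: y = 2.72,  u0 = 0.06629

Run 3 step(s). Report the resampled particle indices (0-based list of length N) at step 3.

resampled_idx = [1, 2, 3, 4, 5, 6, 6, 7, 8, 9]

step 1: w=[0.0000, 0.0000, 0.0000, 0.0001, 0.0526, 0.1375, 0.7833, 0.0256, 0.0010, 0.0000]  mean=0.0385  Neff=1.5727  idx=[4, 5, 6, 6, 6, 6, 6, 6, 6, 6]
step 2: w=[0.0396, 0.0671, 0.1117, 0.1117, 0.1117, 0.1117, 0.1117, 0.1117, 0.1117, 0.1117]  mean=0.0421  Neff=9.4501  idx=[0, 2, 3, 3, 4, 5, 6, 7, 8, 9]
step 3: w=[0.0000, 0.1111, 0.1111, 0.1111, 0.1111, 0.1111, 0.1111, 0.1111, 0.1111, 0.1111]  mean=0.1000  Neff=9.0000  idx=[1, 2, 3, 4, 5, 6, 6, 7, 8, 9]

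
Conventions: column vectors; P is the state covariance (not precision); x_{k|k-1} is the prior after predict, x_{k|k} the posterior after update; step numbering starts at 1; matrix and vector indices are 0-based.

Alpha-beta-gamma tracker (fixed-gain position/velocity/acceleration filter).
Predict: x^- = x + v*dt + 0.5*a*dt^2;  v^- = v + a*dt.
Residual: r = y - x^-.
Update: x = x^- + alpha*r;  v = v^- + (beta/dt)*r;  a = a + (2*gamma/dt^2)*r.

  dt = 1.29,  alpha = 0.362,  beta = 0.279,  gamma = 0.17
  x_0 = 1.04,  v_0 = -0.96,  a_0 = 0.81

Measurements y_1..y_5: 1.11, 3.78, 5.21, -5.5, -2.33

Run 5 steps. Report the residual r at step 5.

step 1: x_pred=0.4756  r=0.6344  x^+=0.7052  v^+=0.2221  a^+=0.9396
step 2: x_pred=1.7736  r=2.0064  x^+=2.4999  v^+=1.8682  a^+=1.3496
step 3: x_pred=6.0328  r=-0.8228  x^+=5.7349  v^+=3.4312  a^+=1.1815
step 4: x_pred=11.1442  r=-16.6442  x^+=5.1190  v^+=1.3555  a^+=-2.2192
step 5: x_pred=5.0211  r=-7.3511  x^+=2.3600  v^+=-3.0972  a^+=-3.7211

resid = -7.3511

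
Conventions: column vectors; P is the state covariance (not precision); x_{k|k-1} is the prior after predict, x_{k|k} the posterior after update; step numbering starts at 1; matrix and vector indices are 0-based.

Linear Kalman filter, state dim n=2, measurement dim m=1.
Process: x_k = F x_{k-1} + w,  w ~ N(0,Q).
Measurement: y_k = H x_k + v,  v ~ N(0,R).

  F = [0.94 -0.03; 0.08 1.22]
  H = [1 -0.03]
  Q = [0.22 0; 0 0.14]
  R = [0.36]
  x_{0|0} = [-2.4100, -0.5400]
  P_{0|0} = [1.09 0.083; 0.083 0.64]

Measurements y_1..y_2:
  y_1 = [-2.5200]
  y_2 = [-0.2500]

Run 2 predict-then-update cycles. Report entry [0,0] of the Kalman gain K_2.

step 1: x^-=[-2.2492, -0.8516]  P^-=[1.1790 0.1535; 0.1535 1.1158]  S=[1.5308]  K=[0.7672; 0.0784]  nu=[-0.2963]  x^+=[-2.4766, -0.8748]  P^+=[0.2780 0.0614; 0.0614 1.1063]
step 2: x^-=[-2.3017, -1.2654]  P^-=[0.4632 0.0507; 0.0507 1.8004]  S=[0.8218]  K=[0.5618; -0.0040]  nu=[2.0138]  x^+=[-1.1704, -1.2735]  P^+=[0.2038 0.0526; 0.0526 1.8004]

K[0,0] = 0.5618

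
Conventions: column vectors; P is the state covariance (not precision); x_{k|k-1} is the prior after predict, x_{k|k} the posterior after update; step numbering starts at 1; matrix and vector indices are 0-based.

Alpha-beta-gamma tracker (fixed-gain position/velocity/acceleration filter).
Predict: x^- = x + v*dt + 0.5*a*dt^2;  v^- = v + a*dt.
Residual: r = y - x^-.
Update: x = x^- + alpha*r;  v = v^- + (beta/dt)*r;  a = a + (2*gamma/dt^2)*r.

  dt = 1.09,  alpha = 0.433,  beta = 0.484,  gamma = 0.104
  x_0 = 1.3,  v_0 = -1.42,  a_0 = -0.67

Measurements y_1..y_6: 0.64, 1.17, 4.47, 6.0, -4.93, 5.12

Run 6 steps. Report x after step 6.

x_post = 3.2603

step 1: x_pred=-0.6458  r=1.2858  x^+=-0.0891  v^+=-1.5794  a^+=-0.4449
step 2: x_pred=-2.0748  r=3.2448  x^+=-0.6698  v^+=-0.6235  a^+=0.1232
step 3: x_pred=-1.2762  r=5.7462  x^+=1.2119  v^+=2.0623  a^+=1.1292
step 4: x_pred=4.1306  r=1.8694  x^+=4.9401  v^+=4.1232  a^+=1.4564
step 5: x_pred=10.2995  r=-15.2295  x^+=3.7052  v^+=-1.0518  a^+=-1.2098
step 6: x_pred=1.8401  r=3.2799  x^+=3.2603  v^+=-0.9140  a^+=-0.6356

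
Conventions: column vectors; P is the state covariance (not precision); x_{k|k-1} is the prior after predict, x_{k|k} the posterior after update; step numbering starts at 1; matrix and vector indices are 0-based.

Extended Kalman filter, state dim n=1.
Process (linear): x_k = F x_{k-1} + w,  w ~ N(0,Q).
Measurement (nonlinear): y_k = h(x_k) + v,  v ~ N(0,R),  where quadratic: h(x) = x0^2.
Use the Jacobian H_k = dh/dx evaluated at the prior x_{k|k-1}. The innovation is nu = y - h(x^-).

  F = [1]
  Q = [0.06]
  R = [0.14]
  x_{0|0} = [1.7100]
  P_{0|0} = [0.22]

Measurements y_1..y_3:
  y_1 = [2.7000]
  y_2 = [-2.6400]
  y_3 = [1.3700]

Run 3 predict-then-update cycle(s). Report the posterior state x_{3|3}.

x_post = [0.5803]

step 1: x^-=[1.7100]  P^-=[0.2800]  H_jac=[3.4200]  S=[3.4150]  K=[0.2804]  nu=[-0.2241]  x^+=[1.6472]  P^+=[0.0115]
step 2: x^-=[1.6472]  P^-=[0.0715]  H_jac=[3.2943]  S=[0.9157]  K=[0.2571]  nu=[-5.3531]  x^+=[0.2706]  P^+=[0.0109]
step 3: x^-=[0.2706]  P^-=[0.0709]  H_jac=[0.5413]  S=[0.1608]  K=[0.2388]  nu=[1.2968]  x^+=[0.5803]  P^+=[0.0618]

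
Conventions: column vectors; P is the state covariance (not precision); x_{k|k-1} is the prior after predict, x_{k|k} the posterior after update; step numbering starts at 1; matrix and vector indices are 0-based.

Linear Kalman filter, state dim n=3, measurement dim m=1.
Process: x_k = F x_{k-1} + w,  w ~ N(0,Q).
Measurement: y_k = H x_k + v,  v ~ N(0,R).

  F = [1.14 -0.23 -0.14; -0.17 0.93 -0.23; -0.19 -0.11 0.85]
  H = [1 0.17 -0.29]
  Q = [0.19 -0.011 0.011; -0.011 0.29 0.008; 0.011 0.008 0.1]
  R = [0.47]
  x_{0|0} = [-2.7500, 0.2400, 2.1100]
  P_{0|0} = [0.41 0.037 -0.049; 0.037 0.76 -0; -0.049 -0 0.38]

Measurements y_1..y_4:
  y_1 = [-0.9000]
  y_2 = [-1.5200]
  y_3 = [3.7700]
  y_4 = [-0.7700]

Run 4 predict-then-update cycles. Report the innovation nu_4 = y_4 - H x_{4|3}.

innov = [-2.6611]

step 1: x^-=[-3.4856, 0.2054, 2.2896]  P^-=[0.7667 -0.1884 -0.1556; -0.1884 0.9637 -0.1317; -0.1556 -0.1317 0.4159]  S=[1.3387]  K=[0.5825; 0.0102; -0.2231]  nu=[3.2147]  x^+=[-1.6130, 0.2381, 1.5725]  P^+=[0.3125 -0.1964 0.0183; -0.1964 0.9636 -0.1287; 0.0183 -0.1287 0.3493]
step 2: x^-=[-2.1138, 0.1339, 1.6170]  P^-=[0.7427 -0.4767 -0.0164; -0.4767 1.2695 -0.2246; -0.0164 -0.2246 0.3852]  S=[1.1514]  K=[0.5788; -0.1700; -0.1444]  nu=[1.0399]  x^+=[-1.5118, -0.0429, 1.4668]  P^+=[0.3570 -0.3634 0.0799; -0.3634 1.2362 -0.2528; 0.0799 -0.2528 0.3612]
step 3: x^-=[-1.9190, -0.1202, 1.5387]  P^-=[0.8752 -0.7319 0.0767; -0.7319 1.6179 -0.3345; 0.0767 -0.3345 0.3951]  S=[1.1648]  K=[0.6254; -0.3090; -0.0813]  nu=[6.1556]  x^+=[1.9310, -2.0222, 1.0380]  P^+=[0.4195 -0.5068 0.1360; -0.5068 1.5067 -0.3637; 0.1360 -0.3637 0.3874]
step 4: x^-=[2.5211, -2.4476, 0.7379]  P^-=[1.0215 -0.9636 0.1544; -0.9636 1.9523 -0.4387; 0.1544 -0.4387 0.4162]  S=[1.2090]  K=[0.6724; -0.4173; -0.0338]  nu=[-2.6611]  x^+=[0.7319, -1.3373, 0.8278]  P^+=[0.4749 -0.6244 0.1819; -0.6244 1.7418 -0.4557; 0.1819 -0.4557 0.4148]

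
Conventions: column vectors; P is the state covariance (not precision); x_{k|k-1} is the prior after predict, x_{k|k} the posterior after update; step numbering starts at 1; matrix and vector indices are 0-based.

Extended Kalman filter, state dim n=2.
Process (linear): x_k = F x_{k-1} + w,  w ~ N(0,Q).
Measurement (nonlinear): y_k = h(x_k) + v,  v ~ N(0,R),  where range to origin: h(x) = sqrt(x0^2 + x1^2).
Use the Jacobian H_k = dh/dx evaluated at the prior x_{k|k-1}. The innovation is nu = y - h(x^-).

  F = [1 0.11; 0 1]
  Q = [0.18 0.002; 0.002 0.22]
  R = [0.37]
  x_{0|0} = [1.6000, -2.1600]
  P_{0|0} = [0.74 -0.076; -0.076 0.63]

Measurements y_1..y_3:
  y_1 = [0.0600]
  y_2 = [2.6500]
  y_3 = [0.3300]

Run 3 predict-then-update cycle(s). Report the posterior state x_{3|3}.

x_post = [0.6520, -0.8689]

step 1: x^-=[1.3624, -2.1600]  P^-=[0.9109 -0.0047; -0.0047 0.8500]  H_jac=[0.5335 -0.8458]  S=[1.2416]  K=[0.3946; -0.5811]  nu=[-2.4938]  x^+=[0.3784, -0.7109]  P^+=[0.7176 0.2800; 0.2800 0.4308]
step 2: x^-=[0.3001, -0.7109]  P^-=[0.9644 0.3294; 0.3294 0.6508]  H_jac=[0.3889 -0.9213]  S=[0.8322]  K=[0.0861; -0.5665]  nu=[1.8783]  x^+=[0.4619, -1.7750]  P^+=[0.9582 0.3700; 0.3700 0.3837]
step 3: x^-=[0.2666, -1.7750]  P^-=[1.2242 0.4142; 0.4142 0.6037]  H_jac=[0.1485 -0.9889]  S=[0.8657]  K=[-0.2630; -0.6185]  nu=[-1.4649]  x^+=[0.6520, -0.8689]  P^+=[1.1643 0.2733; 0.2733 0.2725]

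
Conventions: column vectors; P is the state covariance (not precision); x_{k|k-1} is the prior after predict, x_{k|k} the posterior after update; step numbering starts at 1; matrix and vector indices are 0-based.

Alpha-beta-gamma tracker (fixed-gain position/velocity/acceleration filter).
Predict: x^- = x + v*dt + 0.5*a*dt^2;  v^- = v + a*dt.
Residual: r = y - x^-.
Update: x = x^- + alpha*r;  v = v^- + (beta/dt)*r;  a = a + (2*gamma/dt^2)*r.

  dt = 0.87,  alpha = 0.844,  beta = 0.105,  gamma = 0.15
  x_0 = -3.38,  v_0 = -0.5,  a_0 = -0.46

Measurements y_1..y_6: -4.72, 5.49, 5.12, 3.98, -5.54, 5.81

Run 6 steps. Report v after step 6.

v_post = 2.0442

step 1: x_pred=-3.9891  r=-0.7309  x^+=-4.6060  v^+=-0.9884  a^+=-0.7497
step 2: x_pred=-5.7496  r=11.2396  x^+=3.7366  v^+=-0.2841  a^+=3.7052
step 3: x_pred=4.8916  r=0.2284  x^+=5.0844  v^+=2.9669  a^+=3.7957
step 4: x_pred=9.1021  r=-5.1221  x^+=4.7790  v^+=5.6510  a^+=1.7655
step 5: x_pred=10.3635  r=-15.9035  x^+=-3.0590  v^+=5.2676  a^+=-4.5379
step 6: x_pred=-0.1936  r=6.0036  x^+=4.8734  v^+=2.0442  a^+=-2.1583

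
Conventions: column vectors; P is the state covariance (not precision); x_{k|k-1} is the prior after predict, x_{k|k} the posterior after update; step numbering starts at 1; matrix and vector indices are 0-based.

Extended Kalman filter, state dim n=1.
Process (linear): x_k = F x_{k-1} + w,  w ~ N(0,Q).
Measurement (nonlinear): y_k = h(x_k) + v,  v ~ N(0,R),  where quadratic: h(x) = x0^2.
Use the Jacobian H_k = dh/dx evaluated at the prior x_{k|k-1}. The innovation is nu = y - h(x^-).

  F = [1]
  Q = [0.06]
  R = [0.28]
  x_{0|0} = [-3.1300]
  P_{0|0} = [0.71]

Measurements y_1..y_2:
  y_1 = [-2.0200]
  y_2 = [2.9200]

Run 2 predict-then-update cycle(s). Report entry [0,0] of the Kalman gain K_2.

K[0,0] = -0.2395

step 1: x^-=[-3.1300]  P^-=[0.7700]  H_jac=[-6.2600]  S=[30.4545]  K=[-0.1583]  nu=[-11.8169]  x^+=[-1.2597]  P^+=[0.0071]
step 2: x^-=[-1.2597]  P^-=[0.0671]  H_jac=[-2.5193]  S=[0.7058]  K=[-0.2395]  nu=[1.3332]  x^+=[-1.5789]  P^+=[0.0266]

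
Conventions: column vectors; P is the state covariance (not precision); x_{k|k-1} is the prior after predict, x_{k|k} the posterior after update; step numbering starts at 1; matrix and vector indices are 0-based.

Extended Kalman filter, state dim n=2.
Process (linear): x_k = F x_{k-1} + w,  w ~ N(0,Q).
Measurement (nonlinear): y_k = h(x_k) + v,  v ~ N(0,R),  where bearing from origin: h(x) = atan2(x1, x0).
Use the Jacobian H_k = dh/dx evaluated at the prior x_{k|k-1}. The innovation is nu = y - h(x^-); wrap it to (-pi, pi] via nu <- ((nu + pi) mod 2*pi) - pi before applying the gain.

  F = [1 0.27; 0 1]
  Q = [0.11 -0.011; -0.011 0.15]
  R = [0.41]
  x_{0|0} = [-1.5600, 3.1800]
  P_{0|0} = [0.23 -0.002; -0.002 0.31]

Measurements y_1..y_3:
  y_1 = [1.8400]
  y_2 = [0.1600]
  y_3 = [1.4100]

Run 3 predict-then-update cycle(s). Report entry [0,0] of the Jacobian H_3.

H_jac[0,0] = -0.2506

step 1: x^-=[-0.7014, 3.1800]  P^-=[0.3615 0.0707; 0.0707 0.4600]  H_jac=[-0.2999 -0.0661]  S=[0.4473]  K=[-0.2528; -0.1154]  nu=[0.0521]  x^+=[-0.7146, 3.1740]  P^+=[0.3329 0.0576; 0.0576 0.4540]
step 2: x^-=[0.1424, 3.1740]  P^-=[0.5072 0.1692; 0.1692 0.6040]  H_jac=[-0.3144 0.0141]  S=[0.4588]  K=[-0.3424; -0.0974]  nu=[-1.3660]  x^+=[0.6101, 3.3071]  P^+=[0.4534 0.1539; 0.1539 0.5997]
step 3: x^-=[1.5030, 3.3071]  P^-=[0.6902 0.3049; 0.3049 0.7497]  H_jac=[-0.2506 0.1139]  S=[0.4457]  K=[-0.3102; 0.0202]  nu=[0.2658]  x^+=[1.4206, 3.3124]  P^+=[0.6473 0.3076; 0.3076 0.7495]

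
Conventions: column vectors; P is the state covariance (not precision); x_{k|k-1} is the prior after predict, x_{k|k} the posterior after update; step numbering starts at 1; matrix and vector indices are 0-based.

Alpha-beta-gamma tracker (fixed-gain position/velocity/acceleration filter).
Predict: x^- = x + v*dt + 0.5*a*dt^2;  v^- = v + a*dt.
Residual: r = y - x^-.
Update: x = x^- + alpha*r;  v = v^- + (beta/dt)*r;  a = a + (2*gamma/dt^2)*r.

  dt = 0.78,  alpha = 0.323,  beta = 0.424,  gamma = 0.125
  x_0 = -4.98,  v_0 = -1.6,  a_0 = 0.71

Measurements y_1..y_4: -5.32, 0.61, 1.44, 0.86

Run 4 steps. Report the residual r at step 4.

resid = -6.6927

step 1: x_pred=-6.0120  r=0.6920  x^+=-5.7885  v^+=-0.6700  a^+=0.9944
step 2: x_pred=-6.0086  r=6.6186  x^+=-3.8708  v^+=3.7034  a^+=3.7140
step 3: x_pred=0.1476  r=1.2924  x^+=0.5651  v^+=7.3029  a^+=4.2451
step 4: x_pred=7.5527  r=-6.6927  x^+=5.3909  v^+=6.9760  a^+=1.4950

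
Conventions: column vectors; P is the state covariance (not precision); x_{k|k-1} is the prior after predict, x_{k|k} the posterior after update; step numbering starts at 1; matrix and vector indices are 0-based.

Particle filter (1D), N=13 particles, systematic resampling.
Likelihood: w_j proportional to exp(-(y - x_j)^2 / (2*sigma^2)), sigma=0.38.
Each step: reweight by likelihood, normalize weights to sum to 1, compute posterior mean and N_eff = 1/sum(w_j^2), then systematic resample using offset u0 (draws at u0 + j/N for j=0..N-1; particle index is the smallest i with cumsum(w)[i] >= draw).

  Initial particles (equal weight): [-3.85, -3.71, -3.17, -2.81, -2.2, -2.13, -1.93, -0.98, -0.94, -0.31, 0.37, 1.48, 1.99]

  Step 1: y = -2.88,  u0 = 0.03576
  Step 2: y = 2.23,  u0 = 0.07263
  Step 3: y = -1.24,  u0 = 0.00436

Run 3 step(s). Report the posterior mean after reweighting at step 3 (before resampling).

step 1: w=[0.0171, 0.0409, 0.3323, 0.4371, 0.0897, 0.0634, 0.0195, 0.0000, 0.0000, 0.0000, 0.0000, 0.0000, 0.0000]  mean=-2.8692  Neff=3.1658  idx=[1, 2, 2, 2, 2, 3, 3, 3, 3, 3, 3, 4, 5]
step 2: w=[0.0000, 0.0000, 0.0000, 0.0000, 0.0000, 0.0000, 0.0000, 0.0000, 0.0000, 0.0000, 0.0000, 0.1062, 0.8938]  mean=-2.1374  Neff=1.2342  idx=[11, 12, 12, 12, 12, 12, 12, 12, 12, 12, 12, 12, 12]
step 3: w=[0.0505, 0.0791, 0.0791, 0.0791, 0.0791, 0.0791, 0.0791, 0.0791, 0.0791, 0.0791, 0.0791, 0.0791, 0.0791]  mean=-2.1335  Neff=12.8737  idx=[0, 1, 2, 3, 4, 5, 6, 7, 8, 9, 10, 11, 12]

post_mean = -2.1335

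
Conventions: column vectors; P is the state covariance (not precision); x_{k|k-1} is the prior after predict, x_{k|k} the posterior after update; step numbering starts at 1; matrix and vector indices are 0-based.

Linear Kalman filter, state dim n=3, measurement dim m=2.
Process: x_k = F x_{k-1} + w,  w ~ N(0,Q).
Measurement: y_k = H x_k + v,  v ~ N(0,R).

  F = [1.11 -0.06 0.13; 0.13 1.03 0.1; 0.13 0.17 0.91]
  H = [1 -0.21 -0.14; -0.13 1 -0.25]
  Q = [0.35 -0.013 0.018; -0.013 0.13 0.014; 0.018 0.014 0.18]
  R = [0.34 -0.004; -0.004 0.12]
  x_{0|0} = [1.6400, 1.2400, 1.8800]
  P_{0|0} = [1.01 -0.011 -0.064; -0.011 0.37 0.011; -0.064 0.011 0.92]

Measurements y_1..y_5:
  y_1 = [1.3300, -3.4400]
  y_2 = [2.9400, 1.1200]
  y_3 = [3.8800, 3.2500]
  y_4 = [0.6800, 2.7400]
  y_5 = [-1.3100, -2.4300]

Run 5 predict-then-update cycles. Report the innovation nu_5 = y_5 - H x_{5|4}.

innov = [-3.5657, -6.1750]

step 1: x^-=[1.9904, 1.6784, 2.1348]  P^-=[1.5941 0.1026 0.2007; 0.1026 0.5465 0.1800; 0.2007 0.1800 0.9574]  S=[1.8883 -0.2494; -0.2494 0.6496]  K=[0.8285 0.0797; 0.0837 0.7835; -0.0022 -0.1324]  nu=[-0.0091, -4.3259]  x^+=[1.6382, -1.7118, 2.7077]  P^+=[0.3269 0.0946 0.1836; 0.0946 0.1671 0.2445; 0.1836 0.2445 0.9461]
step 2: x^-=[2.2732, -1.2794, 2.3860]  P^-=[0.8060 0.1984 0.3731; 0.1984 0.4028 0.4071; 0.3731 0.4071 1.0971]  S=[1.0214 -0.0733; -0.0733 0.3741]  K=[0.7072 0.1394; 0.1099 0.7572; 0.1495 0.2547]  nu=[0.7322, 3.2915]  x^+=[3.2497, 1.2934, 3.3337]  P^+=[0.3024 0.1199 0.2666; 0.1199 0.1881 0.3285; 0.2666 0.3285 1.0556]
step 3: x^-=[3.9629, 2.0880, 3.6760]  P^-=[0.7969 0.2449 0.4694; 0.2449 0.4520 0.5153; 0.4694 0.5153 1.2347]  S=[0.9770 -0.0616; -0.0616 0.3718]  K=[0.7072 0.1816; 0.1304 0.8051; 0.2197 0.4281]  nu=[0.8702, 2.5962]  x^+=[5.0499, 4.2918, 4.9785]  P^+=[0.3118 0.1369 0.3098; 0.1369 0.2073 0.3735; 0.3098 0.3735 1.1310]
step 4: x^-=[5.9951, 5.5749, 5.9166]  P^-=[0.8194 0.2768 0.5254; 0.2768 0.4882 0.5770; 0.5254 0.5770 1.3228]  S=[0.9774 -0.0547; -0.0547 0.3784]  K=[0.7151 0.2062; 0.1423 0.8344; 0.2525 0.5068]  nu=[-3.3160, -0.5764]  x^+=[3.5048, 4.6220, 4.7871]  P^+=[0.3196 0.1464 0.3321; 0.1464 0.2179 0.3973; 0.3321 0.3973 1.1772]
step 5: x^-=[4.2353, 5.6950, 5.5976]  P^-=[0.8346 0.2945 0.5558; 0.2945 0.5080 0.6103; 0.5558 0.6103 1.3745]  S=[0.9805 -0.0507; -0.0507 0.3825]  K=[0.7201 0.2186; 0.1484 0.8490; 0.2680 0.5438]  nu=[-3.5657, -6.1750]  x^+=[0.3178, -0.0766, 1.2842]  P^+=[0.3239 0.1514 0.3439; 0.1514 0.2236 0.4103; 0.3439 0.4103 1.2058]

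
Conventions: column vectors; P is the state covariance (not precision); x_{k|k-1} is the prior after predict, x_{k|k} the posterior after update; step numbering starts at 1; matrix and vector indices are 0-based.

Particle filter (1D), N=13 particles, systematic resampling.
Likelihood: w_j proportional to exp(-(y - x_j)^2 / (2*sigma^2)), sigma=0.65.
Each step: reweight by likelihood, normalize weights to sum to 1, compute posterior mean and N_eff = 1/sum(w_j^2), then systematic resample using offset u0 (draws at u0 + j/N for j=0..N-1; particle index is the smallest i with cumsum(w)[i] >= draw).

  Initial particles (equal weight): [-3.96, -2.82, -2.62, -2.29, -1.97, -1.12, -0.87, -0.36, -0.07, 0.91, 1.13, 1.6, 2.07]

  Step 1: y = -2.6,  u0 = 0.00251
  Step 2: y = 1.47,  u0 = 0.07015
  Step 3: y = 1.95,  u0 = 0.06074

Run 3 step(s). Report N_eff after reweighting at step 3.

step 1: w=[0.0304, 0.2566, 0.2716, 0.2425, 0.1699, 0.0203, 0.0079, 0.0007, 0.0001, 0.0000, 0.0000, 0.0000, 0.0000]  mean=-2.4754  Neff=4.3737  idx=[0, 1, 1, 1, 2, 2, 2, 2, 3, 3, 3, 4, 4]
step 2: w=[0.0000, 0.0002, 0.0002, 0.0002, 0.0014, 0.0014, 0.0014, 0.0014, 0.0296, 0.0296, 0.0296, 0.4525, 0.4525]  mean=-2.0025  Neff=2.4259  idx=[10, 11, 11, 11, 11, 11, 11, 12, 12, 12, 12, 12, 12]
step 3: w=[0.0038, 0.0830, 0.0830, 0.0830, 0.0830, 0.0830, 0.0830, 0.0830, 0.0830, 0.0830, 0.0830, 0.0830, 0.0830]  mean=-1.9712  Neff=12.0891  idx=[1, 2, 3, 4, 5, 6, 7, 8, 9, 10, 10, 11, 12]

N_eff = 12.0891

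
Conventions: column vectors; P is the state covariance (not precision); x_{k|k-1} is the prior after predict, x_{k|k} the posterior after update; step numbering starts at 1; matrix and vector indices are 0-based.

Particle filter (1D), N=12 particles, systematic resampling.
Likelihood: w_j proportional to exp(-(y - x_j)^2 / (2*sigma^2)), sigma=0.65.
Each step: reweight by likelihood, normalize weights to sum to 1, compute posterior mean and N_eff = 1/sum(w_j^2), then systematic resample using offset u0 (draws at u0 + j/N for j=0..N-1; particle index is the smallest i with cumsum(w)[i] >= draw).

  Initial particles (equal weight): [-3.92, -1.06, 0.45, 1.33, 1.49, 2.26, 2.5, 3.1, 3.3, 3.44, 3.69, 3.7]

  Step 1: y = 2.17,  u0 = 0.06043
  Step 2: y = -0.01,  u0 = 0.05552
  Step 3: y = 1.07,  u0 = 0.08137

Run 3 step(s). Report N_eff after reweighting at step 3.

N_eff = 11.3427

step 1: w=[0.0000, 0.0000, 0.0080, 0.1151, 0.1535, 0.2629, 0.2333, 0.0954, 0.0586, 0.0393, 0.0172, 0.0166]  mean=2.3122  Neff=5.7119  idx=[3, 4, 4, 5, 5, 5, 6, 6, 6, 7, 8, 10]
step 2: w=[0.4466, 0.2608, 0.2608, 0.0084, 0.0084, 0.0084, 0.0022, 0.0022, 0.0022, 0.0000, 0.0000, 0.0000]  mean=1.4446  Neff=2.9785  idx=[0, 0, 0, 0, 0, 1, 1, 1, 2, 2, 2, 3]
step 3: w=[0.0954, 0.0954, 0.0954, 0.0954, 0.0954, 0.0839, 0.0839, 0.0839, 0.0839, 0.0839, 0.0839, 0.0193]  mean=1.4285  Neff=11.3427  idx=[0, 1, 2, 3, 4, 5, 6, 7, 8, 9, 10, 11]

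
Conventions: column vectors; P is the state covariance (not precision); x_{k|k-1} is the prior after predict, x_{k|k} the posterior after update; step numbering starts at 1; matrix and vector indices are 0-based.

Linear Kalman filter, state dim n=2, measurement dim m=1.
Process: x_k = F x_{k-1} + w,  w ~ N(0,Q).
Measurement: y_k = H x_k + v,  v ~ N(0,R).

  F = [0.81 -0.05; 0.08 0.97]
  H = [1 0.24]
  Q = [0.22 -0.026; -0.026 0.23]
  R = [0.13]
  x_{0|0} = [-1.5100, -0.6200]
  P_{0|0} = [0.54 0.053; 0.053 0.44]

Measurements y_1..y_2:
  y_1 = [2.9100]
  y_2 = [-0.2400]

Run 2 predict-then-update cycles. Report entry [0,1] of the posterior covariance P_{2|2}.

P_post[0,1] = -0.1712

step 1: x^-=[-1.1921, -0.7222]  P^-=[0.5711 0.0291; 0.0291 0.6557]  S=[0.7528]  K=[0.7679; 0.2477]  nu=[4.2754]  x^+=[2.0909, 0.3366]  P^+=[0.1272 -0.1141; -0.1141 0.6095]
step 2: x^-=[1.6768, 0.4938]  P^-=[0.3142 -0.1365; -0.1365 0.7866]  S=[0.4240]  K=[0.6638; 0.1233]  nu=[-2.0353]  x^+=[0.3257, 0.2429]  P^+=[0.1274 -0.1712; -0.1712 0.7801]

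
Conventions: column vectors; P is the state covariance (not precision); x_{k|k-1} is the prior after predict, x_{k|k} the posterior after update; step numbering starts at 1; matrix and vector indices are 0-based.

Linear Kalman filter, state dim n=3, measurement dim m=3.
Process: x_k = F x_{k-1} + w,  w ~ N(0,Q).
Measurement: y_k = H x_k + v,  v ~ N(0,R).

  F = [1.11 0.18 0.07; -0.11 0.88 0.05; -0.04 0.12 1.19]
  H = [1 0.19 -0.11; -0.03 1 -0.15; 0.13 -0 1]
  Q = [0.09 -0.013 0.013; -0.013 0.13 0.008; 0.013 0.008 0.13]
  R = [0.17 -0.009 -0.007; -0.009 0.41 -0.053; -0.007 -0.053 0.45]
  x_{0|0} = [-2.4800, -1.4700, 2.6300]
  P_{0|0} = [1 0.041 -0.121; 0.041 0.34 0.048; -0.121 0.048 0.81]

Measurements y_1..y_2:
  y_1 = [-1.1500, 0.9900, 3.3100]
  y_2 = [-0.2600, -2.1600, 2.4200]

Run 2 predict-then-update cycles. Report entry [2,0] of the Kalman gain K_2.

K[2,0] = -0.0405

step 1: x^-=[-2.8333, -0.8893, 3.0525]  P^-=[1.3359 -0.0416 -0.1002; -0.0416 0.4050 0.1611; -0.1002 0.1611 1.3084]  S=[1.5358 0.0005 -0.0465; 0.0005 0.7989 -0.0938; -0.0465 -0.0938 1.7549]  K=[0.8737 -0.0768 0.0609; 0.0148 0.4918 0.1154; -0.1167 0.0465 0.7375]  nu=[2.1880, 2.2522, 0.6258]  x^+=[-1.0565, 0.3230, 3.3633]  P^+=[0.1564 -0.0371 0.0050; -0.0371 0.1989 0.0306; 0.0050 0.0306 0.3296]
step 2: x^-=[-0.8791, 0.5686, 4.0833]  P^-=[0.2775 -0.0326 0.0465; -0.0326 0.2965 0.0827; 0.0465 0.0827 0.6085]  S=[0.4395 -0.0016 0.0229; -0.0016 0.6981 -0.0692; 0.0229 -0.0692 1.0753]  K=[0.6023 -0.0613 0.0601; 0.0297 0.4184 0.0992; -0.0405 0.0426 0.5751]  nu=[0.9602, -2.1425, -1.5490]  x^+=[-0.2626, -0.4529, 3.0623]  P^+=[0.1093 -0.0287 0.0118; -0.0287 0.1690 0.0260; 0.0118 0.0260 0.2553]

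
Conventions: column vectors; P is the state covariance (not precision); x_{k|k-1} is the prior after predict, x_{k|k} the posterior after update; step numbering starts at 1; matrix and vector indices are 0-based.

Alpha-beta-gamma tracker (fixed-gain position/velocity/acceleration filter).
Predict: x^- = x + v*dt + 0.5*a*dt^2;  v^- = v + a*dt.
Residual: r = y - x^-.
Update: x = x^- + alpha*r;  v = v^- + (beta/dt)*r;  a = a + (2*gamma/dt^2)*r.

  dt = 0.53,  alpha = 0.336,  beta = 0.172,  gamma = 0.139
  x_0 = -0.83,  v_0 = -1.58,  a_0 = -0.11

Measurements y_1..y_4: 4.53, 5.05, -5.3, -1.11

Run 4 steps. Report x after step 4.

step 1: x_pred=-1.6828  r=6.2128  x^+=0.4047  v^+=0.3779  a^+=6.0387
step 2: x_pred=1.4531  r=3.5969  x^+=2.6617  v^+=4.7458  a^+=9.5985
step 3: x_pred=6.5250  r=-11.8250  x^+=2.5518  v^+=5.9954  a^+=-2.1045
step 4: x_pred=5.4338  r=-6.5438  x^+=3.2351  v^+=2.7564  a^+=-8.5807

x_post = 3.2351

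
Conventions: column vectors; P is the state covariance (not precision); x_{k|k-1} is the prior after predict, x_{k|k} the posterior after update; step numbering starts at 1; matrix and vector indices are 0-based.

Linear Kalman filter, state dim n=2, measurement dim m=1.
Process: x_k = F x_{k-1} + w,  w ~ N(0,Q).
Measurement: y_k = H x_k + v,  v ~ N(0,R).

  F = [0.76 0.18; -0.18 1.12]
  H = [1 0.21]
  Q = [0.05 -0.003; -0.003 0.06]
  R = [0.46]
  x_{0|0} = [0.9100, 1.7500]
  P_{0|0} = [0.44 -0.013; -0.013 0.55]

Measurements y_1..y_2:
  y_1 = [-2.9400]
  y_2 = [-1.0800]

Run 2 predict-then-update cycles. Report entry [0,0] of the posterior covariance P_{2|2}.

P_post[0,0] = 0.1214

step 1: x^-=[1.0066, 1.7962]  P^-=[0.3184 0.0370; 0.0370 0.7694]  S=[0.8279]  K=[0.3940; 0.2399]  nu=[-4.3238]  x^+=[-0.6970, 0.7589]  P^+=[0.1899 -0.0412; -0.0412 0.7218]
step 2: x^-=[-0.3931, 0.9754]  P^-=[0.1718 0.0828; 0.0828 0.9882]  S=[0.7101]  K=[0.2664; 0.4088]  nu=[-0.8917]  x^+=[-0.6306, 0.6109]  P^+=[0.1214 0.0055; 0.0055 0.8695]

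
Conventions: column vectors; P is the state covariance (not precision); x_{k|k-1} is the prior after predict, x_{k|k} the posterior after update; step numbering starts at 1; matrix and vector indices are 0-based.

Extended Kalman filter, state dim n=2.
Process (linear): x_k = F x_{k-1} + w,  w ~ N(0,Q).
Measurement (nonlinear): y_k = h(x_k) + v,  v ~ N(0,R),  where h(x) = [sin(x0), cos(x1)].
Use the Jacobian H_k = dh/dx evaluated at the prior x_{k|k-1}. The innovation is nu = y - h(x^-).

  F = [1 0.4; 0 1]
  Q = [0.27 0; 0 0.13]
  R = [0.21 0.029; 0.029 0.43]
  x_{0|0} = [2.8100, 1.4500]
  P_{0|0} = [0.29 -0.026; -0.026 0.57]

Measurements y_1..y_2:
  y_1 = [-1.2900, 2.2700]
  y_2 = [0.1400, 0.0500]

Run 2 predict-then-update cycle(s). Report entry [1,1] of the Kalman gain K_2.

K[1,1] = -0.1795

step 1: x^-=[3.3900, 1.4500]  P^-=[0.6304 0.2020; 0.2020 0.7000]  H_jac=[-0.9693 0.0000; 0.0000 -0.9927]  S=[0.8023 0.2234; 0.2234 1.1198]  K=[-0.7536 -0.0287; -0.0755 -0.6055]  nu=[-1.0441, 2.1495]  x^+=[4.1151, 0.2273]  P^+=[0.1641 0.0345; 0.0345 0.2645]
step 2: x^-=[4.2060, 0.2273]  P^-=[0.5040 0.1403; 0.1403 0.3945]  H_jac=[-0.4850 0.0000; 0.0000 -0.2254]  S=[0.3286 0.0443; 0.0443 0.4500]  K=[-0.7444 0.0031; -0.1828 -0.1795]  nu=[1.0145, -0.9243]  x^+=[3.4479, 0.2078]  P^+=[0.3221 0.0899; 0.0899 0.3661]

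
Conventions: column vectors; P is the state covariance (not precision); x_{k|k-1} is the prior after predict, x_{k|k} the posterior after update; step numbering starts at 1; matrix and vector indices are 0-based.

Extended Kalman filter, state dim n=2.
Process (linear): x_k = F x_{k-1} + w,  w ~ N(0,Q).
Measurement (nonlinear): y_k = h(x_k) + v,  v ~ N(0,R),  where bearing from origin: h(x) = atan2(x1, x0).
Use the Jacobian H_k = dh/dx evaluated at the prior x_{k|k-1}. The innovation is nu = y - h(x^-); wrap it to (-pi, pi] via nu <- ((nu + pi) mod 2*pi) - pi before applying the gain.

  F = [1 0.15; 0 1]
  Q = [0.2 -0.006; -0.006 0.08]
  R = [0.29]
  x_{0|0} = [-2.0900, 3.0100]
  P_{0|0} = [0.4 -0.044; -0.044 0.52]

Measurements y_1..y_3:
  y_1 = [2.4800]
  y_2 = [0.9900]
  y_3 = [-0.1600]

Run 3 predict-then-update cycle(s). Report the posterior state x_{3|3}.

step 1: x^-=[-1.6385, 3.0100]  P^-=[0.5985 0.0280; 0.0280 0.6000]  H_jac=[-0.2563 -0.1395]  S=[0.3430]  K=[-0.4586; -0.2650]  nu=[0.4107]  x^+=[-1.8268, 2.9012]  P^+=[0.5264 -0.0137; -0.0137 0.5759]
step 2: x^-=[-1.3917, 2.9012]  P^-=[0.7352 0.0667; 0.0667 0.6559]  H_jac=[-0.2802 -0.1344]  S=[0.3646]  K=[-0.5896; -0.2931]  nu=[-1.0281]  x^+=[-0.7855, 3.2025]  P^+=[0.6085 0.0037; 0.0037 0.6246]
step 3: x^-=[-0.3051, 3.2025]  P^-=[0.8236 0.0914; 0.0914 0.7046]  H_jac=[-0.3094 -0.0295]  S=[0.3711]  K=[-0.6940; -0.1322]  nu=[-1.8258]  x^+=[0.9619, 3.4438]  P^+=[0.6449 0.0574; 0.0574 0.6981]

x_post = [0.9619, 3.4438]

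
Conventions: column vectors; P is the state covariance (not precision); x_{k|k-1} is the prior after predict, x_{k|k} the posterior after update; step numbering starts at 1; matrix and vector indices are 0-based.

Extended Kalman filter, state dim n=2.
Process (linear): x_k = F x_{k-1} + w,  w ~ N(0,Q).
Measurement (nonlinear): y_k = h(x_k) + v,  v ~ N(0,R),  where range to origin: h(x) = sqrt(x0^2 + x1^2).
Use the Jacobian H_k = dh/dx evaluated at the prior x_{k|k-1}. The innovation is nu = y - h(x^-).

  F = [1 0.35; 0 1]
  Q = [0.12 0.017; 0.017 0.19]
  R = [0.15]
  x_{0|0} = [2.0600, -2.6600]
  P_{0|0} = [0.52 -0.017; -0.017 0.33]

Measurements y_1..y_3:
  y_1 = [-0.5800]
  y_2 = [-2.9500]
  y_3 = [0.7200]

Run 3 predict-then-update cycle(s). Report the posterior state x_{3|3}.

x_post = [-0.8366, 1.0710]

step 1: x^-=[1.1290, -2.6600]  P^-=[0.6685 0.1155; 0.1155 0.5200]  H_jac=[0.3907 -0.9205]  S=[0.6096]  K=[0.2541; -0.7112]  nu=[-3.4697]  x^+=[0.2475, -0.1924]  P^+=[0.6292 0.2256; 0.2256 0.2117]
step 2: x^-=[0.1802, -0.1924]  P^-=[0.9331 0.3167; 0.3167 0.4017]  H_jac=[0.6836 -0.7299]  S=[0.4839]  K=[0.8403; -0.1584]  nu=[-3.2136]  x^+=[-2.5203, 0.3166]  P^+=[0.5913 0.3811; 0.3811 0.3895]
step 3: x^-=[-2.4094, 0.3166]  P^-=[1.0258 0.5345; 0.5345 0.5795]  H_jac=[-0.9915 0.1303]  S=[1.0302]  K=[-0.9197; -0.4411]  nu=[-1.7102]  x^+=[-0.8366, 1.0710]  P^+=[0.1545 0.1165; 0.1165 0.3791]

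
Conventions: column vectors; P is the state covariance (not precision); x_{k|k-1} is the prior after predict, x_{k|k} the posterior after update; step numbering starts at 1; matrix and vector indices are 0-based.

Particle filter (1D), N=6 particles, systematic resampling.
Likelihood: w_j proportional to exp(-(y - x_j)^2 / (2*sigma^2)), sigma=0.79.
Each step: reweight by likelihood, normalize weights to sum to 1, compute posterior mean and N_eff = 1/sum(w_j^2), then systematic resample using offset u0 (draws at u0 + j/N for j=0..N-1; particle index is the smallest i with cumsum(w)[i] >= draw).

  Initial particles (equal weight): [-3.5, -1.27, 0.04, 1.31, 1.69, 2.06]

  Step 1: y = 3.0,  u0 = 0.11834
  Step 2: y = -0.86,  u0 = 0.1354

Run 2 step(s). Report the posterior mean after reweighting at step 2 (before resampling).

step 1: w=[0.0000, 0.0000, 0.0011, 0.1197, 0.2982, 0.5811]  mean=1.8578  Neff=2.2681  idx=[3, 4, 5, 5, 5, 5]
step 2: w=[0.7015, 0.1667, 0.0329, 0.0329, 0.0329, 0.0329]  mean=1.4722  Neff=1.9075  idx=[0, 0, 0, 0, 1, 5]

post_mean = 1.4722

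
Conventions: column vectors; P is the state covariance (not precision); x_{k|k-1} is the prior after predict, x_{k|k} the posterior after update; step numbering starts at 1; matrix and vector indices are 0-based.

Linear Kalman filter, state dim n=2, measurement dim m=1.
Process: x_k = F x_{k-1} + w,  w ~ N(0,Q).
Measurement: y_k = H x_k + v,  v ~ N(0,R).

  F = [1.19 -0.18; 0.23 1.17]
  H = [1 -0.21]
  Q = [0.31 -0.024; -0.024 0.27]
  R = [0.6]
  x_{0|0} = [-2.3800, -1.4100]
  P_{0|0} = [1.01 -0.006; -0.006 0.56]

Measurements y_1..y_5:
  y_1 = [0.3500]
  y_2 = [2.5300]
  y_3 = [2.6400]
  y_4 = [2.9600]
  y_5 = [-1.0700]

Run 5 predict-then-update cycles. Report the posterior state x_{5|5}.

x_post = [0.9597, 0.6002]

step 1: x^-=[-2.5784, -2.1971]  P^-=[1.7610 0.1264; 0.1264 1.0868]  S=[2.3558]  K=[0.7362; -0.0432]  nu=[2.4670]  x^+=[-0.7621, -2.3037]  P^+=[0.4840 0.2014; 0.2014 1.0824]
step 2: x^-=[-0.4922, -2.8707]  P^-=[0.9442 0.1526; 0.1526 1.8857]  S=[1.5633]  K=[0.5835; -0.1557]  nu=[2.4194]  x^+=[0.9195, -3.2474]  P^+=[0.4120 0.2946; 0.2946 1.8477]
step 3: x^-=[1.6787, -3.5880]  P^-=[0.8270 0.0976; 0.0976 2.9797]  S=[1.5175]  K=[0.5315; -0.3480]  nu=[0.2078]  x^+=[1.7892, -3.6603]  P^+=[0.3984 0.3783; 0.3783 2.7959]
step 4: x^-=[2.7880, -3.8710]  P^-=[0.8026 0.0073; 0.0073 4.3220]  S=[1.5902]  K=[0.5038; -0.5662]  nu=[-0.6409]  x^+=[2.4651, -3.5082]  P^+=[0.3990 0.4608; 0.4608 3.8122]
step 5: x^-=[3.5649, -3.5376]  P^-=[0.8012 -0.0951; -0.0951 5.7577]  S=[1.6950]  K=[0.4844; -0.7694]  nu=[-5.3778]  x^+=[0.9597, 0.6002]  P^+=[0.4034 0.5367; 0.5367 4.7542]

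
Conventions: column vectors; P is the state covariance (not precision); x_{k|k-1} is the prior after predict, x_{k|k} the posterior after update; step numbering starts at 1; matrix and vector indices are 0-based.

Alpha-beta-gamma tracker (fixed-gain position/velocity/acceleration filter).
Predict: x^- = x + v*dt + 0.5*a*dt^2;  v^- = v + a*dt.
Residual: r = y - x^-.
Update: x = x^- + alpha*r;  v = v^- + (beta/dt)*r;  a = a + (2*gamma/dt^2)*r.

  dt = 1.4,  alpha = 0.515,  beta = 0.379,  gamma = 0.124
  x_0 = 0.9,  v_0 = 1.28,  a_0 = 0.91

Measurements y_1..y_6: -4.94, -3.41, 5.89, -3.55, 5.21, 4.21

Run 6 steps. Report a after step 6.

a_post = 0.3798

step 1: x_pred=3.5838  r=-8.5238  x^+=-0.8060  v^+=0.2465  a^+=-0.1685
step 2: x_pred=-0.6260  r=-2.7840  x^+=-2.0598  v^+=-0.7431  a^+=-0.5208
step 3: x_pred=-3.6105  r=9.5005  x^+=1.2823  v^+=1.0997  a^+=0.6813
step 4: x_pred=3.4896  r=-7.0396  x^+=-0.1358  v^+=0.1479  a^+=-0.2094
step 5: x_pred=-0.1340  r=5.3440  x^+=2.6182  v^+=1.3014  a^+=0.4668
step 6: x_pred=4.8976  r=-0.6876  x^+=4.5435  v^+=1.7688  a^+=0.3798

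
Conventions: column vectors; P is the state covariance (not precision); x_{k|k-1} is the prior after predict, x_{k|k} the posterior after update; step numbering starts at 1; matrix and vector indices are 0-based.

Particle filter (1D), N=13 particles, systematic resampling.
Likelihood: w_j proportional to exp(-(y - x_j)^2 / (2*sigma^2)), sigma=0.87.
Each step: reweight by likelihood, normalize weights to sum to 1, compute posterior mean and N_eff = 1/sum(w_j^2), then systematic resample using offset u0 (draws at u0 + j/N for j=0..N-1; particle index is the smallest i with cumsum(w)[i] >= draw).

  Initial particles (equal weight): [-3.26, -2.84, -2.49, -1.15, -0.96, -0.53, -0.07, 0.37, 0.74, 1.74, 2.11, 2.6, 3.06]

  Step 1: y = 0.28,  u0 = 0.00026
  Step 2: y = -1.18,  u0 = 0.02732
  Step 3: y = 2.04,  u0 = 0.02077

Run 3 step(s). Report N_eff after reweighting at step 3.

N_eff = 5.5045

step 1: w=[0.0001, 0.0004, 0.0014, 0.0582, 0.0813, 0.1456, 0.2071, 0.2234, 0.1953, 0.0549, 0.0246, 0.0064, 0.0014]  mean=0.1541  Neff=6.0315  idx=[1, 4, 5, 5, 6, 6, 6, 7, 7, 7, 8, 8, 9]
step 2: w=[0.0340, 0.2033, 0.1588, 0.1588, 0.0930, 0.0930, 0.0930, 0.0429, 0.0429, 0.0429, 0.0184, 0.0184, 0.0008]  mean=-0.4033  Neff=7.9989  idx=[0, 1, 1, 2, 2, 3, 3, 4, 4, 5, 6, 7, 9]
step 3: w=[0.0000, 0.0045, 0.0045, 0.0218, 0.0218, 0.0218, 0.0218, 0.0904, 0.0904, 0.0904, 0.0904, 0.2712, 0.2712]  mean=0.1205  Neff=5.5045  idx=[3, 7, 7, 8, 9, 10, 11, 11, 11, 11, 12, 12, 12]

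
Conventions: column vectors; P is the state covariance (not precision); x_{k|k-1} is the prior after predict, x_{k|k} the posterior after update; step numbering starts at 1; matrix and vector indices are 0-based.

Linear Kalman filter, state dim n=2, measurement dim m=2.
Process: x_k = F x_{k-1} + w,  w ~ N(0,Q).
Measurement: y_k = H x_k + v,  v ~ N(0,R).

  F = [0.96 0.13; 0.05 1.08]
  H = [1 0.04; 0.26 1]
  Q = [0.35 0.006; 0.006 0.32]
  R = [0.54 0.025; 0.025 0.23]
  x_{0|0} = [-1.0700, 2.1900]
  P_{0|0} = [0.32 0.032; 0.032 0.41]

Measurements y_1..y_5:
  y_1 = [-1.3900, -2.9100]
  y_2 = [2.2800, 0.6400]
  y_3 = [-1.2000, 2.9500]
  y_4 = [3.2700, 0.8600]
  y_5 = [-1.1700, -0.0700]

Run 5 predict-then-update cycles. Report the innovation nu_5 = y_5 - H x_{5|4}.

step 1: x^-=[-0.7425, 2.3117]  P^-=[0.6598 0.1123; 0.1123 0.8025]  S=[1.2101 0.3421; 0.3421 1.1355]  K=[0.5228 0.0925; -0.0959 0.7613]  nu=[-0.7400, -5.0287]  x^+=[-1.5943, -1.4459]  P^+=[0.2862 -0.0401; -0.0401 0.1831]
step 2: x^-=[-1.7185, -1.6413]  P^-=[0.6069 0.0036; 0.0036 0.5300]  S=[1.1480 0.2077; 0.2077 0.8029]  K=[0.5166 0.0674; -0.1028 0.6879]  nu=[4.0642, 2.7281]  x^+=[0.5649, -0.1825]  P^+=[0.2824 -0.0450; -0.0450 0.1673]
step 3: x^-=[0.5186, -0.1689]  P^-=[0.6019 -0.0039; -0.0039 0.5110]  S=[1.1424 0.1980; 0.1980 0.7797]  K=[0.5155 0.0648; -0.1034 0.6804]  nu=[-1.7118, 2.9840]  x^+=[-0.1705, 2.0385]  P^+=[0.2818 -0.0455; -0.0455 0.1657]
step 4: x^-=[0.1013, 2.1931]  P^-=[0.6012 -0.0047; -0.0047 0.5091]  S=[1.1416 0.1970; 0.1970 0.7773]  K=[0.5153 0.0645; -0.1035 0.6796]  nu=[3.0809, -1.3594]  x^+=[1.6012, 0.9503]  P^+=[0.2817 -0.0455; -0.0455 0.1656]
step 5: x^-=[1.6607, 1.1064]  P^-=[0.6010 -0.0047; -0.0047 0.5089]  S=[1.1415 0.1969; 0.1969 0.7771]  K=[0.5153 0.0645; -0.1035 0.6795]  nu=[-2.8750, -1.6082]  x^+=[0.0756, 0.3111]  P^+=[0.2817 -0.0455; -0.0455 0.1655]

innov = [-2.8750, -1.6082]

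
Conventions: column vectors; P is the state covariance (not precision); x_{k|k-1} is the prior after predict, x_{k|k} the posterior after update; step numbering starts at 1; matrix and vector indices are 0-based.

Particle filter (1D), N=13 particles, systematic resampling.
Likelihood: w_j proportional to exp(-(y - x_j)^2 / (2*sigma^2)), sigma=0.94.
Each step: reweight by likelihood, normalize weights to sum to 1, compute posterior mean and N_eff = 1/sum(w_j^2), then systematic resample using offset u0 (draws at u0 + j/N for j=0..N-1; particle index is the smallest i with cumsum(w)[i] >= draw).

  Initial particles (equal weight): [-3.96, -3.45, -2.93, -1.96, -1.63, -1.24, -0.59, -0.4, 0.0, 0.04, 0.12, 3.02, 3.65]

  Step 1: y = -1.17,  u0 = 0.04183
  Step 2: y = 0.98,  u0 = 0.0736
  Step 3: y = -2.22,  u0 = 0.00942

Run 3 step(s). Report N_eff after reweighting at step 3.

N_eff = 9.1924

step 1: w=[0.0022, 0.0093, 0.0306, 0.1242, 0.1569, 0.1764, 0.1462, 0.1264, 0.0815, 0.0772, 0.0690, 0.0000, 0.0000]  mean=-0.9739  Neff=7.8794  idx=[2, 3, 4, 4, 5, 5, 6, 6, 7, 7, 8, 9, 10]
step 2: w=[0.0001, 0.0024, 0.0066, 0.0066, 0.0192, 0.0192, 0.0776, 0.0776, 0.1065, 0.1065, 0.1818, 0.1898, 0.2060]  mean=-0.2186  Neff=6.7991  idx=[6, 7, 8, 8, 9, 10, 10, 11, 11, 11, 12, 12, 12]
step 3: w=[0.1672, 0.1672, 0.1154, 0.1154, 0.1154, 0.0462, 0.0462, 0.0418, 0.0418, 0.0418, 0.0339, 0.0339, 0.0339]  mean=-0.3185  Neff=9.1924  idx=[0, 0, 0, 1, 1, 2, 3, 3, 4, 5, 7, 8, 11]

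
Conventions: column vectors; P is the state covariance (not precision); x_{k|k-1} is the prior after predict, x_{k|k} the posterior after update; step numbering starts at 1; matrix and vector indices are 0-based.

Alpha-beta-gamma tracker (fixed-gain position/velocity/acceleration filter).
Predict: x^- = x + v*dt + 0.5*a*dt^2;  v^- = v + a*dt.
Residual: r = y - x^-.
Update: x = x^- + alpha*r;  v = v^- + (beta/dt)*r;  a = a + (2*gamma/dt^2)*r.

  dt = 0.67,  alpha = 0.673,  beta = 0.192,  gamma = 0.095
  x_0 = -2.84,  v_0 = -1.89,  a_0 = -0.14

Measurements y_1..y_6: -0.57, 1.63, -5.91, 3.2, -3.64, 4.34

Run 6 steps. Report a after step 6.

a_post = 1.3084

step 1: x_pred=-4.1377  r=3.5677  x^+=-1.7366  v^+=-0.9614  a^+=1.3701
step 2: x_pred=-2.0733  r=3.7033  x^+=0.4190  v^+=1.0178  a^+=2.9375
step 3: x_pred=1.7603  r=-7.6703  x^+=-3.4018  v^+=0.7879  a^+=-0.3090
step 4: x_pred=-2.9433  r=6.1433  x^+=1.1911  v^+=2.3413  a^+=2.2912
step 5: x_pred=3.2741  r=-6.9141  x^+=-1.3791  v^+=1.8951  a^+=-0.6352
step 6: x_pred=-0.2520  r=4.5920  x^+=2.8384  v^+=2.7854  a^+=1.3084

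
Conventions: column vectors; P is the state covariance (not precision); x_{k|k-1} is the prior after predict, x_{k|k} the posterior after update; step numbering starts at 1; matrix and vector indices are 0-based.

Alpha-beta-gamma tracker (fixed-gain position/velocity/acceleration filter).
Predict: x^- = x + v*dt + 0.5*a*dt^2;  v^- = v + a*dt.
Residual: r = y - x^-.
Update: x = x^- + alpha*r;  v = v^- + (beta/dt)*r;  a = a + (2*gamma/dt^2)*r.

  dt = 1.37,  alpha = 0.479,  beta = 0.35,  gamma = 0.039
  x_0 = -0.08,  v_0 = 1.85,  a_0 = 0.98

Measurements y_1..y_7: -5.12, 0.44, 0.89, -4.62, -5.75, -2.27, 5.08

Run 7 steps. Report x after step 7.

step 1: x_pred=3.3742  r=-8.4942  x^+=-0.6945  v^+=1.0226  a^+=0.6270
step 2: x_pred=1.2948  r=-0.8548  x^+=0.8853  v^+=1.6632  a^+=0.5915
step 3: x_pred=3.7190  r=-2.8290  x^+=2.3639  v^+=1.7508  a^+=0.4739
step 4: x_pred=5.2072  r=-9.8272  x^+=0.5000  v^+=-0.1106  a^+=0.0655
step 5: x_pred=0.4100  r=-6.1600  x^+=-2.5407  v^+=-1.5945  a^+=-0.1905
step 6: x_pred=-4.9039  r=2.6339  x^+=-3.6423  v^+=-1.1826  a^+=-0.0810
step 7: x_pred=-5.3384  r=10.4184  x^+=-0.3480  v^+=1.3681  a^+=0.3519

x_post = -0.3480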